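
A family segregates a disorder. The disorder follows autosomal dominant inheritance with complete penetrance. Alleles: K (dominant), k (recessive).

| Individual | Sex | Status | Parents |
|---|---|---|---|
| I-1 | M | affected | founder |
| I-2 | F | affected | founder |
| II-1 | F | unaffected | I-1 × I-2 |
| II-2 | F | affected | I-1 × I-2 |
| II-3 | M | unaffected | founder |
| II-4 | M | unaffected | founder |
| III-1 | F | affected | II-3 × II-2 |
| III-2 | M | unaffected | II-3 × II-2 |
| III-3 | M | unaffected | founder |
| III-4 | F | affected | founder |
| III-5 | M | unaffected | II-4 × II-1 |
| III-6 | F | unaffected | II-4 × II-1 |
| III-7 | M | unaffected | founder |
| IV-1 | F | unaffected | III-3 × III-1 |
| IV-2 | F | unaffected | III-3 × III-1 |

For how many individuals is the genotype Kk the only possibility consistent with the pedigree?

4

Obligate heterozygotes: I-1 is affected so carries K and passed k to II-1 (kk), so I-1 is Kk; I-2 is affected so carries K and passed k to II-1 (kk), so I-2 is Kk; II-2 is affected so carries K and passed k to III-2 (kk), so II-2 is Kk; III-1 is affected so carries K and received k from II-3 (kk), so III-1 is Kk.
Every other individual is either homozygous by phenotype or has at least one consistent homozygous assignment, so the count is 4.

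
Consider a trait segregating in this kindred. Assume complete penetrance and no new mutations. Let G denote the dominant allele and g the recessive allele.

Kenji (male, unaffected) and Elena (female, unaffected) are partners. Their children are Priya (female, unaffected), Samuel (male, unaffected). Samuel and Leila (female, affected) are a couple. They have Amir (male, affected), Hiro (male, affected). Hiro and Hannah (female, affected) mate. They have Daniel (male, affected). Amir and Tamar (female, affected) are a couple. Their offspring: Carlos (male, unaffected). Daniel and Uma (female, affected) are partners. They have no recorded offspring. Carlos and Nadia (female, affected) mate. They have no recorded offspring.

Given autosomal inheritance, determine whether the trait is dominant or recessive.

Amir and Tamar are both affected yet have an unaffected child Carlos. Under a recessive model two affected parents are homozygous and every child would be affected, so the trait cannot be recessive.

dominant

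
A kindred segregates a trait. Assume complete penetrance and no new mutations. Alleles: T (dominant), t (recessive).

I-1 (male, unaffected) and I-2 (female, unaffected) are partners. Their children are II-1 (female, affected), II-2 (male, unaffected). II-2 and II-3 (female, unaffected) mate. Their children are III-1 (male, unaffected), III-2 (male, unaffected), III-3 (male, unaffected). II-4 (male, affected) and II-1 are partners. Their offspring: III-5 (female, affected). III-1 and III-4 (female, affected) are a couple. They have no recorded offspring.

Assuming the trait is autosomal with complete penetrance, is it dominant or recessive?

I-1 and I-2 are both unaffected yet have an affected child II-1. Under dominance, an affected child requires at least one affected parent, so the trait cannot be dominant.

recessive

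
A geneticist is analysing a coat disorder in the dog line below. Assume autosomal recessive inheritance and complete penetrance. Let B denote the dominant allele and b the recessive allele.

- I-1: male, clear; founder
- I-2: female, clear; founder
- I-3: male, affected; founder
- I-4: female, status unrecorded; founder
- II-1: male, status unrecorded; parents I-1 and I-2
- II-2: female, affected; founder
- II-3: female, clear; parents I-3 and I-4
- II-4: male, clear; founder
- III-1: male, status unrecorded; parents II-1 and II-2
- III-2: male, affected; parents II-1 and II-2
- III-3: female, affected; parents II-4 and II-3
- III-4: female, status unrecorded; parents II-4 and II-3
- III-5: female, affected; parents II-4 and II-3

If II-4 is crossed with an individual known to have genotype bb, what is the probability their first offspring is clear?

1/2

II-4 is clear so carries B and passed b to III-3 (bb), so II-4 is Bb.
The cross gives 1/2 Bb : 1/2 bb, so P(offspring is clear) = 1/2.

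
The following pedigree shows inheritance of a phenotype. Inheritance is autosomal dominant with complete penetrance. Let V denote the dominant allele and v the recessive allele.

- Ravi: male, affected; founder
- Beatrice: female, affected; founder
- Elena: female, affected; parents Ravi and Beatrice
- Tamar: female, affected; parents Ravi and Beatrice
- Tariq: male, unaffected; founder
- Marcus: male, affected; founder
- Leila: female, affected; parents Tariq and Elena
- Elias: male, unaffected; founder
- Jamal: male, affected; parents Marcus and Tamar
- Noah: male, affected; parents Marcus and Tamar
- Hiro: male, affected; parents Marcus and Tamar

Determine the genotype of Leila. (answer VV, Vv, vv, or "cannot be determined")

Vv

From phenotype alone, Leila is VV or Vv.
Leila is affected so carries V and received v from Tariq (vv), so Leila is Vv.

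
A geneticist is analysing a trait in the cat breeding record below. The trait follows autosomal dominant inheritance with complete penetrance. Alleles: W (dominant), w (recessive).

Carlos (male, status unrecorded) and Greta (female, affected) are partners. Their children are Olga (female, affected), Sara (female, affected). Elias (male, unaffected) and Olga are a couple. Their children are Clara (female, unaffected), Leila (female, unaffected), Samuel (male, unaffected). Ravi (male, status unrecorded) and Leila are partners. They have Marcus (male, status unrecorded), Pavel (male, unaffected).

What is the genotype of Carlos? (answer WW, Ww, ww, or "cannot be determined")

cannot be determined

Carlos's phenotype is unrecorded, and no parent or child forces a single allele at both positions; consistent genotype assignments exist with Carlos as WW or Ww or ww.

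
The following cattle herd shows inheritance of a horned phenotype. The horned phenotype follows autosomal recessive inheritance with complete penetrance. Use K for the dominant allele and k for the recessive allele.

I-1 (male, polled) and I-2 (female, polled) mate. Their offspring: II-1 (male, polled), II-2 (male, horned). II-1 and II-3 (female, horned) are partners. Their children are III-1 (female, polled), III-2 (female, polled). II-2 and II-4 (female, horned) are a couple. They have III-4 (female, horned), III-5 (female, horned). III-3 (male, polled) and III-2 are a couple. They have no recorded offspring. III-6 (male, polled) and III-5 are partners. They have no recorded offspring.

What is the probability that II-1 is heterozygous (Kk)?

I-1 is polled so carries K and passed k to II-2 (kk), so I-1 is Kk.
I-2 is polled so carries K and passed k to II-2 (kk), so I-2 is Kk.
Their cross gives offspring ratios 1/4 KK : 1/2 Kk : 1/4 kk. Conditioning on II-1 being polled, P(Kk) = 1/2 / 3/4 = 2/3 before taking II-1's own offspring into account.
II-3 is horned, so II-3 is kk.
Now use II-1's offspring. Probability of each recorded status — polled daughter III-1: 1/2 if II-1 is Kk, 1 if KK; polled daughter III-2: 1/2 if II-1 is Kk, 1 if KK.
Bayes: P(Kk) = 2/3·1/4 / (2/3·1/4 + 1/3·1) = 1/3.

1/3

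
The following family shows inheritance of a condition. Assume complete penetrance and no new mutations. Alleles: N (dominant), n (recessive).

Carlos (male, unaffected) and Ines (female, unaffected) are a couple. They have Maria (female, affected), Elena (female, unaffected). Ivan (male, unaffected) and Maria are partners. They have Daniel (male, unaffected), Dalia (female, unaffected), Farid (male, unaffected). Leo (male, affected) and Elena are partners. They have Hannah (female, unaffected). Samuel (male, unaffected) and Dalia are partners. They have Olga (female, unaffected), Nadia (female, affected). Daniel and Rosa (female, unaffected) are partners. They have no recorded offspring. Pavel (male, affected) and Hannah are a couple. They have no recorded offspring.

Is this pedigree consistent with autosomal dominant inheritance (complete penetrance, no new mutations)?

Under autosomal dominant, Maria (affected, female) cannot arise from Carlos (unaffected) × Ines (unaffected).

No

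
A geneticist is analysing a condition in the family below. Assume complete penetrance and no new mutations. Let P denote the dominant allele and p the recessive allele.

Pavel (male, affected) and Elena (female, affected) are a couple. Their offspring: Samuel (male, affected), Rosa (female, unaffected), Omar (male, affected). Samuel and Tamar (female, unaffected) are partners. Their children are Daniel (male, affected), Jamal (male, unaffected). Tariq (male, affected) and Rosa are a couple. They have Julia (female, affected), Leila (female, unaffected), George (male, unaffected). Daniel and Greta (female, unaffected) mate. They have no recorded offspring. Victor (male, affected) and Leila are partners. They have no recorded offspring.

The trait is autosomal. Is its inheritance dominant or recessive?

Pavel and Elena are both affected yet have an unaffected child Rosa. Under a recessive model two affected parents are homozygous and every child would be affected, so the trait cannot be recessive.

dominant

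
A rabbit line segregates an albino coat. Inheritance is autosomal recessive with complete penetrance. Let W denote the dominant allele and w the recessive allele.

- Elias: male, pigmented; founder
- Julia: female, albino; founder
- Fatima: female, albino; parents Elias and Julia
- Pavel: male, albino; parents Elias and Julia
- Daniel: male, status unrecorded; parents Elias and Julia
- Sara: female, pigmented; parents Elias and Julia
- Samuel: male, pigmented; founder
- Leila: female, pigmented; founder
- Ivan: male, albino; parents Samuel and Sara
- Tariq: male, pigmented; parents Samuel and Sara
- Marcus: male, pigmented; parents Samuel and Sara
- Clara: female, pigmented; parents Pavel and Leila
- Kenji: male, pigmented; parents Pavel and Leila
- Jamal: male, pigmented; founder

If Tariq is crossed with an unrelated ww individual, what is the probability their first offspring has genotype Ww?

2/3

Samuel is pigmented so carries W and passed w to Ivan (ww), so Samuel is Ww.
Sara is pigmented so carries W and received w from Julia (ww), so Sara is Ww.
Tariq is a pigmented offspring of Samuel (Ww) × Sara (Ww), whose cross gives 1/4 WW : 1/2 Ww : 1/4 ww; conditioning on being pigmented, Tariq is WW with probability 1/3, Ww with probability 2/3.
Summing over parental genotype combinations, P(offspring has genotype Ww) = 1/3·1 + 2/3·1/2 = 2/3.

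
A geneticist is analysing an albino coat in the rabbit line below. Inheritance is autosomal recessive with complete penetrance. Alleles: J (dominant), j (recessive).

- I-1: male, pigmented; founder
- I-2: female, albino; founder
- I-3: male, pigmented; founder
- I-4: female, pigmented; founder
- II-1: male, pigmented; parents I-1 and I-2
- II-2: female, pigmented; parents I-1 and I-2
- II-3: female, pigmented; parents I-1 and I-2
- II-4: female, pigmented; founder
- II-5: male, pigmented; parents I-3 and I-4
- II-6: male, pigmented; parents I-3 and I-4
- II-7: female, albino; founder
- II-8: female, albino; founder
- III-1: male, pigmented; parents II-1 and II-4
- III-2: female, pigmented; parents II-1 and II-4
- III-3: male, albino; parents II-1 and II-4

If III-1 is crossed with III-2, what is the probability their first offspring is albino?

II-1 is pigmented so carries J and received j from I-2 (jj), so II-1 is Jj.
II-4 is pigmented so carries J and passed j to III-3 (jj), so II-4 is Jj.
III-1 is a pigmented offspring of II-1 (Jj) × II-4 (Jj), whose cross gives 1/4 JJ : 1/2 Jj : 1/4 jj; conditioning on being pigmented, III-1 is JJ with probability 1/3, Jj with probability 2/3.
III-2 is a pigmented offspring of II-1 (Jj) × II-4 (Jj), whose cross gives 1/4 JJ : 1/2 Jj : 1/4 jj; conditioning on being pigmented, III-2 is JJ with probability 1/3, Jj with probability 2/3.
Summing over parental genotype combinations, P(offspring is albino) = 4/9·1/4 = 1/9.

1/9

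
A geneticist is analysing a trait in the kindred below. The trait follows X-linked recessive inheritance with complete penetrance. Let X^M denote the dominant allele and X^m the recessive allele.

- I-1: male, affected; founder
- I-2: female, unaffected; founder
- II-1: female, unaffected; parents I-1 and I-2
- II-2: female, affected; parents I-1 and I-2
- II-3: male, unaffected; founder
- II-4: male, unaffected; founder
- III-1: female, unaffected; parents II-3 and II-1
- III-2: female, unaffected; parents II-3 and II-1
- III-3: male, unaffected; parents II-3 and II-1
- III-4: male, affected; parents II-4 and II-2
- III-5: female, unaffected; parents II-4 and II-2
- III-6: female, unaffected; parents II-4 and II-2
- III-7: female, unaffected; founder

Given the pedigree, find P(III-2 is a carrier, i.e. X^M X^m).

1/2

II-3 is unaffected, so II-3 is X^M Y.
II-1 is unaffected so carries M and received m from I-1 (X^m Y), so II-1 is X^M X^m.
Their cross gives offspring ratios 1/2 X^M X^M : 1/2 X^M X^m. Conditioning on III-2 being unaffected, P(X^M X^m) = 1/2 / 1 = 1/2.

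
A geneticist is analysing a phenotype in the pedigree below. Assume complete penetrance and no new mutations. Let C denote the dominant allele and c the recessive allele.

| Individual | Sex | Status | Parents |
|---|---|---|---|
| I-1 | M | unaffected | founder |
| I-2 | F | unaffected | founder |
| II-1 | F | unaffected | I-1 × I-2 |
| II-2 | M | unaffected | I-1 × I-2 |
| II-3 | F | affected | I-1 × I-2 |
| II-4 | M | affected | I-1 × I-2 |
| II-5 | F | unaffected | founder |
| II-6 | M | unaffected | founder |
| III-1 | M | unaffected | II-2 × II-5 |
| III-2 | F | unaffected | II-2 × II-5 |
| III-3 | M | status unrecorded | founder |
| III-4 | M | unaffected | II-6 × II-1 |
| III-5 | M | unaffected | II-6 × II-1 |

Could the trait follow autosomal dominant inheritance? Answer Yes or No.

No

Under autosomal dominant, II-3 (affected, female) cannot arise from I-1 (unaffected) × I-2 (unaffected).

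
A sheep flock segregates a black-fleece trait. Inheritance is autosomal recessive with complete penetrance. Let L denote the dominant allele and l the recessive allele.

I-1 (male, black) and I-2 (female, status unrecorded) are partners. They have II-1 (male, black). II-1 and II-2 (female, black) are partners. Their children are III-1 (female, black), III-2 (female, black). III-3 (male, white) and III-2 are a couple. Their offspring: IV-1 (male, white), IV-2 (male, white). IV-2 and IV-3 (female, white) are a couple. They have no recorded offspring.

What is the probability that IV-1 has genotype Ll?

IV-1 is white so carries L and received l from III-2 (ll), so IV-1 is Ll, giving P(Ll) = 1.

1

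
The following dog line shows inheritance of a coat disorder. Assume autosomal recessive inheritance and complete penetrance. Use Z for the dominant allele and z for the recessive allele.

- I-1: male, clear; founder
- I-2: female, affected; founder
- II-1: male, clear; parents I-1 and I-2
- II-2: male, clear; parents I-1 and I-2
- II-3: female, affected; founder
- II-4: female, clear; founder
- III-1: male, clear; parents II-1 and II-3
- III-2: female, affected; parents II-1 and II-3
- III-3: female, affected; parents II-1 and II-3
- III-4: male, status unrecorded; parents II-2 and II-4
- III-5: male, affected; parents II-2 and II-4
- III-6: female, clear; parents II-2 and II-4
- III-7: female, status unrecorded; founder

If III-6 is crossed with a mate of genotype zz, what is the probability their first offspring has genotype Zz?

2/3

II-2 is clear so carries Z and received z from I-2 (zz), so II-2 is Zz.
II-4 is clear so carries Z and passed z to III-5 (zz), so II-4 is Zz.
III-6 is a clear offspring of II-2 (Zz) × II-4 (Zz), whose cross gives 1/4 ZZ : 1/2 Zz : 1/4 zz; conditioning on being clear, III-6 is ZZ with probability 1/3, Zz with probability 2/3.
Summing over parental genotype combinations, P(offspring has genotype Zz) = 1/3·1 + 2/3·1/2 = 2/3.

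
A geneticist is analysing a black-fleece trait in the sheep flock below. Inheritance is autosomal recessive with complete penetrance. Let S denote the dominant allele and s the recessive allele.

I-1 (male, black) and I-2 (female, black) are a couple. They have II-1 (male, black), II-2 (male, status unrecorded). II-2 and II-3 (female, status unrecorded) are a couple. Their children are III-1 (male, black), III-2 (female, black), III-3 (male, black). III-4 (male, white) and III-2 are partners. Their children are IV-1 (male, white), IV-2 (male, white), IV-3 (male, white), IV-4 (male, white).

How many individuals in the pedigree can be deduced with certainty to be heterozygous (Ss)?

Obligate heterozygotes: IV-1 is white so carries S and received s from III-2 (ss), so IV-1 is Ss; IV-2 is white so carries S and received s from III-2 (ss), so IV-2 is Ss; IV-3 is white so carries S and received s from III-2 (ss), so IV-3 is Ss; IV-4 is white so carries S and received s from III-2 (ss), so IV-4 is Ss.
Every other individual is either homozygous by phenotype or has at least one consistent homozygous assignment, so the count is 4.

4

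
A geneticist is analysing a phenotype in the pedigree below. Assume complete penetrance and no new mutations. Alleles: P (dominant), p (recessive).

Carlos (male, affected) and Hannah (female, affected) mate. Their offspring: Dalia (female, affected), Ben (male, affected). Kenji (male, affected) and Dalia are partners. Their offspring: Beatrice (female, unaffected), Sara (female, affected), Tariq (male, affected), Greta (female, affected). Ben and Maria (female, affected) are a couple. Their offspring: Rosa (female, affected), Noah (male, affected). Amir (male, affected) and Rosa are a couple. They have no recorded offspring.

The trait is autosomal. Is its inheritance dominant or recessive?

dominant

Kenji and Dalia are both affected yet have an unaffected child Beatrice. Under a recessive model two affected parents are homozygous and every child would be affected, so the trait cannot be recessive.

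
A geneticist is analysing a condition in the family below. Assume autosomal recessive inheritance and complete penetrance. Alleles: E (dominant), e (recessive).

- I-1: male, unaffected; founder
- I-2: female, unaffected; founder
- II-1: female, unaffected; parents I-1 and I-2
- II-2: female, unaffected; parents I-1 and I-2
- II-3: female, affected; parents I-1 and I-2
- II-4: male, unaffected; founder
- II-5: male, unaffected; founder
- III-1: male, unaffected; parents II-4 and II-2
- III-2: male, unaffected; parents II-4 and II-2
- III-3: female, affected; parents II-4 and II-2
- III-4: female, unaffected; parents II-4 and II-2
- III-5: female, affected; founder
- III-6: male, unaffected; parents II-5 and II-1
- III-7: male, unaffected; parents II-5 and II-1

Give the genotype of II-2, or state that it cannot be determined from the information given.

From phenotype alone, II-2 is EE or Ee.
II-2 is unaffected so carries E and passed e to III-3 (ee), so II-2 is Ee.

Ee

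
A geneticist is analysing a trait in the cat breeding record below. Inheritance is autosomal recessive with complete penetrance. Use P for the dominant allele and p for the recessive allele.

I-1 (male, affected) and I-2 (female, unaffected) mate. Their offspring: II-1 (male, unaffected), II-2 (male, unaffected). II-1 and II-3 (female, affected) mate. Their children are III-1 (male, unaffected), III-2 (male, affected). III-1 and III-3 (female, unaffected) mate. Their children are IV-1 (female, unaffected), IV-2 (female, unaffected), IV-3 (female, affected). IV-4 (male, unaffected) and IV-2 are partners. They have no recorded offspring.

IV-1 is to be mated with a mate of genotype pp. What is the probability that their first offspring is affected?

III-1 is unaffected so carries P and received p from II-3 (pp), so III-1 is Pp.
III-3 is unaffected so carries P and passed p to IV-3 (pp), so III-3 is Pp.
IV-1 is an unaffected offspring of III-1 (Pp) × III-3 (Pp), whose cross gives 1/4 PP : 1/2 Pp : 1/4 pp; conditioning on being unaffected, IV-1 is PP with probability 1/3, Pp with probability 2/3.
Summing over parental genotype combinations, P(offspring is affected) = 2/3·1/2 = 1/3.

1/3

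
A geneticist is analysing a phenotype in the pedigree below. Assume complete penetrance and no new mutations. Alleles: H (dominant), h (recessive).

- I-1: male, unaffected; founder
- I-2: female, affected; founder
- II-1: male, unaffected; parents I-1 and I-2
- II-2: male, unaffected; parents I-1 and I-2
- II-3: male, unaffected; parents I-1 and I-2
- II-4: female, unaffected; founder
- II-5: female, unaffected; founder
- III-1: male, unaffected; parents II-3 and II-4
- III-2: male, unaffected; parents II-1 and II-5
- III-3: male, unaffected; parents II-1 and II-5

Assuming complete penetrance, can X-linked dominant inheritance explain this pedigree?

Yes

A consistent assignment under X-linked dominant exists: I-1 X^h Y, I-2 X^H X^h, II-1 X^h Y, II-2 X^h Y, II-3 X^h Y, II-4 X^h X^h, II-5 X^h X^h, III-1 X^h Y, III-2 X^h Y, III-3 X^h Y.
In this assignment every recorded phenotype matches its genotype and every non-founder's genotype is obtainable from its parents' genotypes, so the pedigree is consistent.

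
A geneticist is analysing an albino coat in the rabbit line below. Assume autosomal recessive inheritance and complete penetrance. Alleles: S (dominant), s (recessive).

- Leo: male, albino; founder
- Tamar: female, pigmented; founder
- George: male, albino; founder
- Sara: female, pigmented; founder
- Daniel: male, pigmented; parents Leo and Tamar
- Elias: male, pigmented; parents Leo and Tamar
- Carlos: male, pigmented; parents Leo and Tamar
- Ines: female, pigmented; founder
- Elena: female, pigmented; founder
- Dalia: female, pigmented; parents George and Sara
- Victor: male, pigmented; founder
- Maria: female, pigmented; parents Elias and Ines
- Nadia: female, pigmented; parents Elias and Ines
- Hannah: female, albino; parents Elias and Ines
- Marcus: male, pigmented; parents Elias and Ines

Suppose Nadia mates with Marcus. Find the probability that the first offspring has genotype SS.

4/9

Elias is pigmented so carries S and received s from Leo (ss), so Elias is Ss.
Ines is pigmented so carries S and passed s to Hannah (ss), so Ines is Ss.
Nadia is a pigmented offspring of Elias (Ss) × Ines (Ss), whose cross gives 1/4 SS : 1/2 Ss : 1/4 ss; conditioning on being pigmented, Nadia is SS with probability 1/3, Ss with probability 2/3.
Marcus is a pigmented offspring of Elias (Ss) × Ines (Ss), whose cross gives 1/4 SS : 1/2 Ss : 1/4 ss; conditioning on being pigmented, Marcus is SS with probability 1/3, Ss with probability 2/3.
Summing over parental genotype combinations, P(offspring has genotype SS) = 1/9·1 + 2/9·1/2 + 2/9·1/2 + 4/9·1/4 = 4/9.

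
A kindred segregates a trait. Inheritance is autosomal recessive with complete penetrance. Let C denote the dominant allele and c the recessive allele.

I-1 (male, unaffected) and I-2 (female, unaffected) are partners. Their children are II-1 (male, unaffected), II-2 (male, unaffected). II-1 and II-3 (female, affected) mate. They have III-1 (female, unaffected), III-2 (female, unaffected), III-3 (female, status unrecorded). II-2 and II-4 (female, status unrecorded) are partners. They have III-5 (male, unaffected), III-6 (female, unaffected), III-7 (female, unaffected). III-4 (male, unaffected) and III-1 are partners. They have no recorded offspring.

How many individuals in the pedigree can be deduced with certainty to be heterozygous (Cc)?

2

Obligate heterozygotes: III-1 is unaffected so carries C and received c from II-3 (cc), so III-1 is Cc; III-2 is unaffected so carries C and received c from II-3 (cc), so III-2 is Cc.
Every other individual is either homozygous by phenotype or has at least one consistent homozygous assignment, so the count is 2.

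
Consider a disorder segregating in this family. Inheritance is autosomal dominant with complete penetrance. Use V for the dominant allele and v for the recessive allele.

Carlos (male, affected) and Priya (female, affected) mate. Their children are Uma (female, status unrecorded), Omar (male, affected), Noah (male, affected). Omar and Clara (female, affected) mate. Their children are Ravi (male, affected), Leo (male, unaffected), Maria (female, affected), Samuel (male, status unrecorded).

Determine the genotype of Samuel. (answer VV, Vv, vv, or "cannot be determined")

cannot be determined

Samuel's phenotype is unrecorded, and no parent or child forces a single allele at both positions; consistent genotype assignments exist with Samuel as VV or Vv or vv.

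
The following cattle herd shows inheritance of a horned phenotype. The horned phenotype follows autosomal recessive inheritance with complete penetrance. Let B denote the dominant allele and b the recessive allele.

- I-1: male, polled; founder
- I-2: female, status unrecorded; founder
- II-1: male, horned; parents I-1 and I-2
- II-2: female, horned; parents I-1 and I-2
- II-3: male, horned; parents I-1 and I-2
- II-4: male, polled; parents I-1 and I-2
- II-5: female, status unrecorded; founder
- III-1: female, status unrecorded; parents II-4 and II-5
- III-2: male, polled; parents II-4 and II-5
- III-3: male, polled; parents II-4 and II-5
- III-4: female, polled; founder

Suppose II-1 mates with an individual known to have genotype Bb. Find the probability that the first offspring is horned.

II-1 is horned, so II-1 is bb.
The cross gives 1/2 Bb : 1/2 bb, so P(offspring is horned) = 1/2.

1/2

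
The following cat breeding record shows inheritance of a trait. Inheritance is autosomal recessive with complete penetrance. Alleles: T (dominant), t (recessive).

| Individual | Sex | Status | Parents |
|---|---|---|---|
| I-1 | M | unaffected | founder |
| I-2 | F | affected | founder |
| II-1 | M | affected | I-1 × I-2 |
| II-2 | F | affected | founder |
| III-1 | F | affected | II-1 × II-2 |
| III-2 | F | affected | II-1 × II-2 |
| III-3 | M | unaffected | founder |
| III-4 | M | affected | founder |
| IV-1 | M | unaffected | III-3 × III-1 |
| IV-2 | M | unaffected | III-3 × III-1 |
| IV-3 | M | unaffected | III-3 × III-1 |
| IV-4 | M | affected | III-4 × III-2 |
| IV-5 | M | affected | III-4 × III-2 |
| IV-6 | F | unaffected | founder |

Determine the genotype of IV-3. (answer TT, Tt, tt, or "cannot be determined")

Tt

From phenotype alone, IV-3 is TT or Tt.
IV-3 is unaffected so carries T and received t from III-1 (tt), so IV-3 is Tt.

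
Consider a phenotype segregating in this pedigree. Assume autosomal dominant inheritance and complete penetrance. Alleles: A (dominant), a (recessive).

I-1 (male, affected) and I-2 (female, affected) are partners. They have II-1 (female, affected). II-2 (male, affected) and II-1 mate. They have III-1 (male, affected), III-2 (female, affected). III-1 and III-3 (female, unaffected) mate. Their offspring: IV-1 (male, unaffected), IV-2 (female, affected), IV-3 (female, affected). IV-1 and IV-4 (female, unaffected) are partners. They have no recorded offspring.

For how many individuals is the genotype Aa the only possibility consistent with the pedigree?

3

Obligate heterozygotes: III-1 is affected so carries A and passed a to IV-1 (aa), so III-1 is Aa; IV-2 is affected so carries A and received a from III-3 (aa), so IV-2 is Aa; IV-3 is affected so carries A and received a from III-3 (aa), so IV-3 is Aa.
Every other individual is either homozygous by phenotype or has at least one consistent homozygous assignment, so the count is 3.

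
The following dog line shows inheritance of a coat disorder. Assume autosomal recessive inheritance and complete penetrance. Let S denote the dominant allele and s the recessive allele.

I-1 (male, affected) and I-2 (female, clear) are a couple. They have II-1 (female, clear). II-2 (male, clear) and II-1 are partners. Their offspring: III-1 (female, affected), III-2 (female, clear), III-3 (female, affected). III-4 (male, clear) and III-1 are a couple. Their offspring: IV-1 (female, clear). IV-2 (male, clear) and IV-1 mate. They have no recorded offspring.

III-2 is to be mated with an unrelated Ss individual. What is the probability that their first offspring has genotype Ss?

II-2 is clear so carries S and passed s to III-1 (ss), so II-2 is Ss.
II-1 is clear so carries S and received s from I-1 (ss), so II-1 is Ss.
III-2 is a clear offspring of II-2 (Ss) × II-1 (Ss), whose cross gives 1/4 SS : 1/2 Ss : 1/4 ss; conditioning on being clear, III-2 is SS with probability 1/3, Ss with probability 2/3.
Summing over parental genotype combinations, P(offspring has genotype Ss) = 1/3·1/2 + 2/3·1/2 = 1/2.

1/2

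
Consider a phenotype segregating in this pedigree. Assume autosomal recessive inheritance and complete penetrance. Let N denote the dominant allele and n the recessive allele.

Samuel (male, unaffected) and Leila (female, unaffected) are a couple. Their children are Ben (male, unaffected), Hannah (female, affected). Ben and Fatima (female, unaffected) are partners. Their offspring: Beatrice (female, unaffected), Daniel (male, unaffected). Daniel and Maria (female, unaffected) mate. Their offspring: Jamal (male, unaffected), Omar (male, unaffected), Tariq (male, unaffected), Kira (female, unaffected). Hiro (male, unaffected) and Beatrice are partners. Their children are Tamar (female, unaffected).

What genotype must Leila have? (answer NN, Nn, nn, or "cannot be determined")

Nn

From phenotype alone, Leila is NN or Nn.
Leila is unaffected so carries N and passed n to Hannah (nn), so Leila is Nn.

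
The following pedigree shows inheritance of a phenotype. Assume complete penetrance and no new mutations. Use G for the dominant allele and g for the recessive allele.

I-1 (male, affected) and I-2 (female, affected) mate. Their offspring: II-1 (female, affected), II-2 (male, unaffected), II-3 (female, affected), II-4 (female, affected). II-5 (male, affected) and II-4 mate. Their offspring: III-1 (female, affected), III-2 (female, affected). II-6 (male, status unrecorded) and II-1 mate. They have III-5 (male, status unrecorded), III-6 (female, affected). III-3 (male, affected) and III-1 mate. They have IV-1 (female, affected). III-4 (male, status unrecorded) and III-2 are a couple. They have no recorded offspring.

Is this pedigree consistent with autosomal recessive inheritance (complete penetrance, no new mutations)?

No

Under autosomal recessive, II-2 (unaffected, male) cannot arise from I-1 (affected) × I-2 (affected).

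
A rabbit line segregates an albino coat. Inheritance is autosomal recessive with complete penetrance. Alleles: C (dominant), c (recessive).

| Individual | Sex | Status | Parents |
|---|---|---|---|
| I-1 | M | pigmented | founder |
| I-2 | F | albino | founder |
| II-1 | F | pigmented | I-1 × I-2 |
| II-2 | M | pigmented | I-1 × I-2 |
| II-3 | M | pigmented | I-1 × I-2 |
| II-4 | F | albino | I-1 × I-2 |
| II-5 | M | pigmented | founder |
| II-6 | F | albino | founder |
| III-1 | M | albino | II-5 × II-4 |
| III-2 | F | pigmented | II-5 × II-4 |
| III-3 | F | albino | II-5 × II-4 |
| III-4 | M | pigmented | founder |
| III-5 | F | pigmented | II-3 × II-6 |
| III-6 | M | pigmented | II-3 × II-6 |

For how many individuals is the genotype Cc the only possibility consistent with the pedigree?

8

Obligate heterozygotes: I-1 is pigmented so carries C and passed c to II-4 (cc), so I-1 is Cc; II-1 is pigmented so carries C and received c from I-2 (cc), so II-1 is Cc; II-2 is pigmented so carries C and received c from I-2 (cc), so II-2 is Cc; II-3 is pigmented so carries C and received c from I-2 (cc), so II-3 is Cc; II-5 is pigmented so carries C and passed c to III-1 (cc), so II-5 is Cc; III-2 is pigmented so carries C and received c from II-4 (cc), so III-2 is Cc; III-5 is pigmented so carries C and received c from II-6 (cc), so III-5 is Cc; III-6 is pigmented so carries C and received c from II-6 (cc), so III-6 is Cc.
Every other individual is either homozygous by phenotype or has at least one consistent homozygous assignment, so the count is 8.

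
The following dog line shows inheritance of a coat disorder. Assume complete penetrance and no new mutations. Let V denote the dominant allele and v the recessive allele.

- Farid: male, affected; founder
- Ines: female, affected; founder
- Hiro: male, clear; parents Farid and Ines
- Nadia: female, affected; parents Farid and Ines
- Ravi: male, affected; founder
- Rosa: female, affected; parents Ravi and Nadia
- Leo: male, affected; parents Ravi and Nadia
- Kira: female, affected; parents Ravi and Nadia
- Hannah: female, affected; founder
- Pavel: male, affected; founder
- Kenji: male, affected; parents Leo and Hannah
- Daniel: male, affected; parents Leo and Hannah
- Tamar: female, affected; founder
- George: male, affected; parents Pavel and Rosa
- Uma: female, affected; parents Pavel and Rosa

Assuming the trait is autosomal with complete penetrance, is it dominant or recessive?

dominant

Farid and Ines are both affected yet have a clear child Hiro. Under a recessive model two affected parents are homozygous and every child would be affected, so the trait cannot be recessive.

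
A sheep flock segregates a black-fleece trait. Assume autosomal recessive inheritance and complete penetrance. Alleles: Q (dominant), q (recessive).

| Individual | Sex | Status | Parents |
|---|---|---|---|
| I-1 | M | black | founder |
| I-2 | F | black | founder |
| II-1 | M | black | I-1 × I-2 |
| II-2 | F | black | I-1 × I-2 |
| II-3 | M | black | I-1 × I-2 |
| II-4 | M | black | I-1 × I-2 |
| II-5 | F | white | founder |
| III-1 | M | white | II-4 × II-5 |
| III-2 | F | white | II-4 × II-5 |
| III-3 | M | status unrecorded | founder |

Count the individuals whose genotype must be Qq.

Obligate heterozygotes: III-1 is white so carries Q and received q from II-4 (qq), so III-1 is Qq; III-2 is white so carries Q and received q from II-4 (qq), so III-2 is Qq.
Every other individual is either homozygous by phenotype or has at least one consistent homozygous assignment, so the count is 2.

2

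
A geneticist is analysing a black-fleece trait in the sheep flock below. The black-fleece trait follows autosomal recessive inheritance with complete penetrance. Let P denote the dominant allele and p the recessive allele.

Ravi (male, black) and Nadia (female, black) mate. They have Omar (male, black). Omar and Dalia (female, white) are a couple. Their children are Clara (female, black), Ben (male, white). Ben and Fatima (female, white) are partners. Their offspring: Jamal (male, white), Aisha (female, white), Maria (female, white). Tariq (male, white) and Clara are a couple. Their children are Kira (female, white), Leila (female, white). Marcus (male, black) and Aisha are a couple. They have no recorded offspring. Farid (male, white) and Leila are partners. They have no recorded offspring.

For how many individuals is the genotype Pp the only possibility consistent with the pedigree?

4

Obligate heterozygotes: Dalia is white so carries P and passed p to Clara (pp), so Dalia is Pp; Ben is white so carries P and received p from Omar (pp), so Ben is Pp; Kira is white so carries P and received p from Clara (pp), so Kira is Pp; Leila is white so carries P and received p from Clara (pp), so Leila is Pp.
Every other individual is either homozygous by phenotype or has at least one consistent homozygous assignment, so the count is 4.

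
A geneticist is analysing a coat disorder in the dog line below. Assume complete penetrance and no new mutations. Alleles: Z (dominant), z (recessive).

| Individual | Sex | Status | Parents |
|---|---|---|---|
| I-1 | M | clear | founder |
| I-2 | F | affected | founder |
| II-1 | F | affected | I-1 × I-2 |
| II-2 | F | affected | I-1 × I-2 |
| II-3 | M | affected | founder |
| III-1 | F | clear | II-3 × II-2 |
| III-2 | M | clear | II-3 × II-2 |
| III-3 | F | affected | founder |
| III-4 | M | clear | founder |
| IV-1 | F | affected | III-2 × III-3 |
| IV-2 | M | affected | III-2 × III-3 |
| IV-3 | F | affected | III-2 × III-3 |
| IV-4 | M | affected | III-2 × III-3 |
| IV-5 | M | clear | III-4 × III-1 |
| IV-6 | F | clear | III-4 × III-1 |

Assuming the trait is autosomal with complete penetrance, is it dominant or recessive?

dominant

II-3 and II-2 are both affected yet have a clear child III-1. Under a recessive model two affected parents are homozygous and every child would be affected, so the trait cannot be recessive.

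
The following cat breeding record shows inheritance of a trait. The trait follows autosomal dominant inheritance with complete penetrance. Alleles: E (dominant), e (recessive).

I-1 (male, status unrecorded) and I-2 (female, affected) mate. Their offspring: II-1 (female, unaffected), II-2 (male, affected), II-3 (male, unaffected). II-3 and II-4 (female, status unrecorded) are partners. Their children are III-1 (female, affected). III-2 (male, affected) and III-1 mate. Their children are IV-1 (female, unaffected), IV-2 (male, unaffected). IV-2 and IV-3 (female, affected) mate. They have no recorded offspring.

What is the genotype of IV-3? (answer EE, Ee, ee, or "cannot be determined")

cannot be determined

IV-3's phenotype allows EE or Ee, and no parent or child forces a single allele at both positions; consistent genotype assignments exist with IV-3 as EE or Ee.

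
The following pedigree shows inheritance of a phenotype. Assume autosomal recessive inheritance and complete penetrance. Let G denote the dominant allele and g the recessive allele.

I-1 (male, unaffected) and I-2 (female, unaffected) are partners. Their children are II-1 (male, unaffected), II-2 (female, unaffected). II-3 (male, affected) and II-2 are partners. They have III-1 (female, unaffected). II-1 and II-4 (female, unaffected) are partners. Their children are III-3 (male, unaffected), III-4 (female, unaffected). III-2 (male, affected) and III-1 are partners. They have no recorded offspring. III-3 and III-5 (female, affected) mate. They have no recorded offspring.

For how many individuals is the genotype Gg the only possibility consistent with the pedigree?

Obligate heterozygotes: III-1 is unaffected so carries G and received g from II-3 (gg), so III-1 is Gg.
Every other individual is either homozygous by phenotype or has at least one consistent homozygous assignment, so the count is 1.

1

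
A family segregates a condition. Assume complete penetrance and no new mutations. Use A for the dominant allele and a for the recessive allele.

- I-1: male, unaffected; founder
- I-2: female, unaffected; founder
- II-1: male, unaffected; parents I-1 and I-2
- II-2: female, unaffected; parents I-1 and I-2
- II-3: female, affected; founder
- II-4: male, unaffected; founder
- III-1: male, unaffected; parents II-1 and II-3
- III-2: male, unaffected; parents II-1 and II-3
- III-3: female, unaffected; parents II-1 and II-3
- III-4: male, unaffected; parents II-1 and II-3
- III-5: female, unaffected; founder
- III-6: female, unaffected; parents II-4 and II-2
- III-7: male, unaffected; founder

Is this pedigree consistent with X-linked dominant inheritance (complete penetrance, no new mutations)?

Yes

A consistent assignment under X-linked dominant exists: I-1 X^a Y, I-2 X^a X^a, II-1 X^a Y, II-2 X^a X^a, II-3 X^A X^a, II-4 X^a Y, III-1 X^a Y, III-2 X^a Y, III-3 X^a X^a, III-4 X^a Y, III-5 X^a X^a, III-6 X^a X^a, III-7 X^a Y.
In this assignment every recorded phenotype matches its genotype and every non-founder's genotype is obtainable from its parents' genotypes, so the pedigree is consistent.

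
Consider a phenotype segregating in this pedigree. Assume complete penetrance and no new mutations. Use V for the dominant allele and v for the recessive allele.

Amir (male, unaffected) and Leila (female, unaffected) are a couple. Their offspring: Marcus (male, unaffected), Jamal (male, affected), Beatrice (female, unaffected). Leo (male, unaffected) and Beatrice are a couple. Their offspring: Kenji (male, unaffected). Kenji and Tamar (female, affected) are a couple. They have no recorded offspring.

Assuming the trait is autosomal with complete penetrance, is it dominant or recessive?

Amir and Leila are both unaffected yet have an affected child Jamal. Under dominance, an affected child requires at least one affected parent, so the trait cannot be dominant.

recessive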